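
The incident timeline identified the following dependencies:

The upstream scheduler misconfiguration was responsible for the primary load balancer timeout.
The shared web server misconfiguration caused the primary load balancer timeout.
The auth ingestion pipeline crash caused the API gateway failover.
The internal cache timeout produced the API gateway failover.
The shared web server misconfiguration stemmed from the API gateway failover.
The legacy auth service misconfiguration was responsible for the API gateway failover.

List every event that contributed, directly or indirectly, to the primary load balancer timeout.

the API gateway failover, the auth ingestion pipeline crash, the internal cache timeout, the legacy auth service misconfiguration, the shared web server misconfiguration, the upstream scheduler misconfiguration

Immediate causes of the primary load balancer timeout: the upstream scheduler misconfiguration, the shared web server misconfiguration.
Further upstream: the internal cache timeout, the auth ingestion pipeline crash, the legacy auth service misconfiguration, the API gateway failover.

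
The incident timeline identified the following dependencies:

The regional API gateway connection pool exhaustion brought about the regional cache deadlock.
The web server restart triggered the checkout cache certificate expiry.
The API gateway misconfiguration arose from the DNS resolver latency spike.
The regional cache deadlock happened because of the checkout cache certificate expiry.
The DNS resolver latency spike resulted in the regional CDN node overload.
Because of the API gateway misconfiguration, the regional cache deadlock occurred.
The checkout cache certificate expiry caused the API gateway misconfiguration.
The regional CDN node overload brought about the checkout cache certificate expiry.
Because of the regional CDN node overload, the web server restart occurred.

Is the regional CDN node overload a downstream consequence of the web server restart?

The web server restart leads to the checkout cache certificate expiry, the API gateway misconfiguration, the regional cache deadlock; the regional CDN node overload is not among them.

No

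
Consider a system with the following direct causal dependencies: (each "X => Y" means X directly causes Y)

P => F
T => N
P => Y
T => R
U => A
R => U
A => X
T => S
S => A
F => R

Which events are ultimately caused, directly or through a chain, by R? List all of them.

A, U, X

Direct effects: U.
2 steps out: A.
3 steps out: X.
Not reachable from it: T, P, F, S, N, Y.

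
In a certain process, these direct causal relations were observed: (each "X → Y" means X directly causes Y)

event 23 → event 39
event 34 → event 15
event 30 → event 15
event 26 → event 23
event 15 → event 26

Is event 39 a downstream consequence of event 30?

There is a causal chain: event 30 → event 15 → event 26 → event 23 → event 39.

Yes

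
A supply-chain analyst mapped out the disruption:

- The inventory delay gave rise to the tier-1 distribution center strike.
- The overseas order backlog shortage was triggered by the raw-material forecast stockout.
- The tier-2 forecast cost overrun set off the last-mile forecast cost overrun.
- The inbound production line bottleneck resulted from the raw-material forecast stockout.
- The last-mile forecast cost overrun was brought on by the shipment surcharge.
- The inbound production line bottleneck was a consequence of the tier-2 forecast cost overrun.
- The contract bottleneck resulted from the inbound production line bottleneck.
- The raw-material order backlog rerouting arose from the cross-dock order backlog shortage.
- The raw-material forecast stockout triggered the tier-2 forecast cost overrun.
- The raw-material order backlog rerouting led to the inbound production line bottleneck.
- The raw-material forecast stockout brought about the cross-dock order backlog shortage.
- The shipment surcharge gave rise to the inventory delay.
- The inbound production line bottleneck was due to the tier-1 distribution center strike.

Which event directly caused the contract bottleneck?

the inbound production line bottleneck

Upstream contributors include the raw-material forecast stockout, the tier-2 forecast cost overrun, the shipment surcharge, the cross-dock order backlog shortage, the inventory delay, the raw-material order backlog rerouting, the tier-1 distribution center strike, but only the inbound production line bottleneck feeds directly into the contract bottleneck.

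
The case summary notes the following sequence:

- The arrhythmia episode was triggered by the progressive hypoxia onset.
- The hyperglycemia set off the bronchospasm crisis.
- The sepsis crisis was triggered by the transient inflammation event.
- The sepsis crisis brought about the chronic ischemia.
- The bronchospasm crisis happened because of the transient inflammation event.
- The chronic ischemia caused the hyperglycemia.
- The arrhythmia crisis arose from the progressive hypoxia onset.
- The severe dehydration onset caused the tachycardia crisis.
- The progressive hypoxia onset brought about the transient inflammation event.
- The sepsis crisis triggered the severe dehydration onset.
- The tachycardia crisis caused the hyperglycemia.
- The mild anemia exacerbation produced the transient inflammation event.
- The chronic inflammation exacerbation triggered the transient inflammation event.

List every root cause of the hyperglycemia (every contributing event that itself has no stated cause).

Tracing upstream from the hyperglycemia: the hyperglycemia ← the chronic ischemia ← the sepsis crisis ← the transient inflammation event ← the mild anemia exacerbation.
A separate upstream branch: the hyperglycemia ← the chronic ischemia ← the sepsis crisis ← the transient inflammation event ← the chronic inflammation exacerbation.
A separate upstream branch: the hyperglycemia ← the chronic ischemia ← the sepsis crisis ← the transient inflammation event ← the progressive hypoxia onset.
Each of those chain origins has no stated cause.

the chronic inflammation exacerbation, the mild anemia exacerbation, the progressive hypoxia onset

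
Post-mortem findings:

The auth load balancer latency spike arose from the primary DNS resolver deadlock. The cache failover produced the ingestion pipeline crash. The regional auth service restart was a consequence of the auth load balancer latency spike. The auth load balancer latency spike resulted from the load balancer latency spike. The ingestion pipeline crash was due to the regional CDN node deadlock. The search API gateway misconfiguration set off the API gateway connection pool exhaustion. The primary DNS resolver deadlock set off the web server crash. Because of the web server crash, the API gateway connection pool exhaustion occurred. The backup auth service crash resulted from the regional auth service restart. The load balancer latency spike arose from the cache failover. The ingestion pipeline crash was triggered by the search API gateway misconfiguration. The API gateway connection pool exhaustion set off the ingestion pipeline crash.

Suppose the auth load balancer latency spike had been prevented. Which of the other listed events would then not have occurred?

Downstream of the auth load balancer latency spike: the regional auth service restart, the backup auth service crash.

the backup auth service crash, the regional auth service restart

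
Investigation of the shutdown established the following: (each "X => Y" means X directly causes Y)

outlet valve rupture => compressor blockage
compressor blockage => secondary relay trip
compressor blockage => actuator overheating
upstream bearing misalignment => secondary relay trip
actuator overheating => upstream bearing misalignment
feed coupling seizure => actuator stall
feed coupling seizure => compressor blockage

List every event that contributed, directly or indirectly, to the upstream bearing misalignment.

Immediate cause of the upstream bearing misalignment: the actuator overheating.
Further upstream: the feed coupling seizure, the outlet valve rupture, the compressor blockage.

the actuator overheating, the compressor blockage, the feed coupling seizure, the outlet valve rupture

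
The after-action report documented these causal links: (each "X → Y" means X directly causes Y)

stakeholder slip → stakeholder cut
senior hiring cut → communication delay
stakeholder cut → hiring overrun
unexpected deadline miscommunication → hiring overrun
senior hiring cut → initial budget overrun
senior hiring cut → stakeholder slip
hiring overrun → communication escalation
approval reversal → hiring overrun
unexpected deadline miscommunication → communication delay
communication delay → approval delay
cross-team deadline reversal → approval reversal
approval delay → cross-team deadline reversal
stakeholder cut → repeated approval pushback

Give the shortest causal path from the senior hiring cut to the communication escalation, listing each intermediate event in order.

the senior hiring cut → the stakeholder slip → the stakeholder cut → the hiring overrun → the communication escalation

the senior hiring cut → the stakeholder slip
the stakeholder slip → the stakeholder cut
the stakeholder cut → the hiring overrun
the hiring overrun → the communication escalation
Length: 4 steps.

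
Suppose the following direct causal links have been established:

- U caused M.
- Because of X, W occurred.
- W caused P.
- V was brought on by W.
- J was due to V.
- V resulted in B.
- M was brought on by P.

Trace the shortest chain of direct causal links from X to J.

X → W
W → V
V → J
Length: 3 steps.

X → W → V → J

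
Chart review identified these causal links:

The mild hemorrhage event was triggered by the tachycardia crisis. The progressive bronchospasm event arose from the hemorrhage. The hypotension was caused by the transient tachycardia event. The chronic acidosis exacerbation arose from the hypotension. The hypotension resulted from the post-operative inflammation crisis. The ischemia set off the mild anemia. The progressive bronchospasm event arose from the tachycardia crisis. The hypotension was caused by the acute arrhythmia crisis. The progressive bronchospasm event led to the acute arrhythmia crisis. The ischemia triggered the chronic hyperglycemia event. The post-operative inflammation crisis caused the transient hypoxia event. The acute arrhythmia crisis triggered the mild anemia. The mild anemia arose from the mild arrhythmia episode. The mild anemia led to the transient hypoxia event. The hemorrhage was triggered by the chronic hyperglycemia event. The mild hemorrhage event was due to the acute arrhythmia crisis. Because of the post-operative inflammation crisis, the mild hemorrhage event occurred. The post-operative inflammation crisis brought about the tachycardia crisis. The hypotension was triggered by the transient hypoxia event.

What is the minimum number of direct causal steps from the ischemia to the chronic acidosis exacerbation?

4

Shortest chain: the ischemia → the mild anemia → the transient hypoxia event → the hypotension → the chronic acidosis exacerbation.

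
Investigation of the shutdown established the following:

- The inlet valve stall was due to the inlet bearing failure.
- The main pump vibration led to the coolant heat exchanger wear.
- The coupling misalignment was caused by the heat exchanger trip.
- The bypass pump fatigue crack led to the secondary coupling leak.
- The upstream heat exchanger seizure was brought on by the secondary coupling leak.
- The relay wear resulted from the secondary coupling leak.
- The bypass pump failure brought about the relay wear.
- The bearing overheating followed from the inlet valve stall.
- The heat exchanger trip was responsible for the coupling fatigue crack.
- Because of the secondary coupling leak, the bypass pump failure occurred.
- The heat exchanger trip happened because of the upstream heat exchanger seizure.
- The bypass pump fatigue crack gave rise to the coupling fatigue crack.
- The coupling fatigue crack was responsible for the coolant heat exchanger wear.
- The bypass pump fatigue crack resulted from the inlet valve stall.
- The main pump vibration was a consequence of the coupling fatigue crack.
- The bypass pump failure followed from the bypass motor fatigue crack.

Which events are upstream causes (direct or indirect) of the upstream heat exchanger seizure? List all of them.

the bypass pump fatigue crack, the inlet bearing failure, the inlet valve stall, the secondary coupling leak

Immediate cause of the upstream heat exchanger seizure: the secondary coupling leak.
Further upstream: the inlet bearing failure, the inlet valve stall, the bypass pump fatigue crack.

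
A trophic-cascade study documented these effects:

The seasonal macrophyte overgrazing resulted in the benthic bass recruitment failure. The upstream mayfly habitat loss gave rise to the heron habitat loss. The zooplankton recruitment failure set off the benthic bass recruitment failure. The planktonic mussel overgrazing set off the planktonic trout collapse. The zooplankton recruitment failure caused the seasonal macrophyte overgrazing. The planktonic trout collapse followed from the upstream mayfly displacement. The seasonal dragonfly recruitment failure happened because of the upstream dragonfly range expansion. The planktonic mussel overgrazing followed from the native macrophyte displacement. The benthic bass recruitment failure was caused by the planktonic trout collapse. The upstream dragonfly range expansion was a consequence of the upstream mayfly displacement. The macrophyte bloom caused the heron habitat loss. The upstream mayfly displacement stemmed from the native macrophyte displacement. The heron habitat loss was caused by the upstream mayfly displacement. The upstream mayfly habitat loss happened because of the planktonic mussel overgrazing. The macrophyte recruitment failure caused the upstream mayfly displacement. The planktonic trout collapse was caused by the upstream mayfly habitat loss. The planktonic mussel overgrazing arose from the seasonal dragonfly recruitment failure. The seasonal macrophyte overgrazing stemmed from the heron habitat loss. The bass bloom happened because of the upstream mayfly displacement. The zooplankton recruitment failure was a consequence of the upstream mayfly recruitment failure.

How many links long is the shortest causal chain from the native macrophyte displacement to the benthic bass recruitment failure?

Shortest chain: the native macrophyte displacement → the upstream mayfly displacement → the planktonic trout collapse → the benthic bass recruitment failure.

3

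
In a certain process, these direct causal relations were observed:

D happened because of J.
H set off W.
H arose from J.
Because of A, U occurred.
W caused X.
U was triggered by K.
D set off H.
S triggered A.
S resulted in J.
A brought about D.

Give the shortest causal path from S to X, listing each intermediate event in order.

S → J
J → H
H → W
W → X
Length: 4 steps.

S → J → H → W → X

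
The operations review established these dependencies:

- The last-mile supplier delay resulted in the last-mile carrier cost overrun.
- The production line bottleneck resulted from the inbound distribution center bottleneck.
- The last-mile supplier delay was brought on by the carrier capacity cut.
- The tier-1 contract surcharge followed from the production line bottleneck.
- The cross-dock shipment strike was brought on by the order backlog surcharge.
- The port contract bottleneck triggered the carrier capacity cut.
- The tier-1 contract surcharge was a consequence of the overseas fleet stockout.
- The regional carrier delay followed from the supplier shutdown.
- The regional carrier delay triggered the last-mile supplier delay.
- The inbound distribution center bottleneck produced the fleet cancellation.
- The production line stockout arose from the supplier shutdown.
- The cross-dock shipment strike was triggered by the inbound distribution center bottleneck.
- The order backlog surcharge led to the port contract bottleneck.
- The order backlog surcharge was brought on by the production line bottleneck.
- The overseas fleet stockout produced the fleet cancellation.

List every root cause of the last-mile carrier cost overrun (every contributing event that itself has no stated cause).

the inbound distribution center bottleneck, the supplier shutdown

Tracing upstream from the last-mile carrier cost overrun: the last-mile carrier cost overrun ← the last-mile supplier delay ← the regional carrier delay ← the supplier shutdown.
A separate upstream branch: the last-mile carrier cost overrun ← the last-mile supplier delay ← the carrier capacity cut ← the port contract bottleneck ← the order backlog surcharge ← the production line bottleneck ← the inbound distribution center bottleneck.
Each of those chain origins has no stated cause.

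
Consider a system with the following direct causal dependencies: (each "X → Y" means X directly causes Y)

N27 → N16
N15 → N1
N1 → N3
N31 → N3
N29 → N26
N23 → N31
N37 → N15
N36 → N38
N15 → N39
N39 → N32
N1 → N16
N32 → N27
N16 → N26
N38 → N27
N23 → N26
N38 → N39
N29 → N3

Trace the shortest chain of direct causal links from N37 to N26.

N37 → N15 → N1 → N16 → N26

N37 → N15
N15 → N1
N1 → N16
N16 → N26
Length: 4 steps.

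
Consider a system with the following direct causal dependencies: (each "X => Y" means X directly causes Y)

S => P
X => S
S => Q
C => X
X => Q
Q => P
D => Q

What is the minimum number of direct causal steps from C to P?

3

Shortest chain: C → X → S → P.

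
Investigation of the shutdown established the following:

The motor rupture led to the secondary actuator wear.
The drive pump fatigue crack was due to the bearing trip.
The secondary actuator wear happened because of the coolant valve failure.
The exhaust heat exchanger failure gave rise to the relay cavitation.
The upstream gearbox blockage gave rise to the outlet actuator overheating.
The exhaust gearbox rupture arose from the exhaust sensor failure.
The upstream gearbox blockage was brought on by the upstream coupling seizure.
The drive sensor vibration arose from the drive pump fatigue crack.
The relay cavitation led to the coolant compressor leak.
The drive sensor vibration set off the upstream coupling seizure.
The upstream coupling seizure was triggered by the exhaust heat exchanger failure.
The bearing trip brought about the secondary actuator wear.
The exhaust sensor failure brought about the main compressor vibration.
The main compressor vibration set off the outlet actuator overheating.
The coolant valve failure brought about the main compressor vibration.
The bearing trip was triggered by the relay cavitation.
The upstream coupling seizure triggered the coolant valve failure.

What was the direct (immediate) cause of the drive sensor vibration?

the drive pump fatigue crack

Upstream contributors include the exhaust heat exchanger failure, the relay cavitation, the bearing trip, but only the drive pump fatigue crack feeds directly into the drive sensor vibration.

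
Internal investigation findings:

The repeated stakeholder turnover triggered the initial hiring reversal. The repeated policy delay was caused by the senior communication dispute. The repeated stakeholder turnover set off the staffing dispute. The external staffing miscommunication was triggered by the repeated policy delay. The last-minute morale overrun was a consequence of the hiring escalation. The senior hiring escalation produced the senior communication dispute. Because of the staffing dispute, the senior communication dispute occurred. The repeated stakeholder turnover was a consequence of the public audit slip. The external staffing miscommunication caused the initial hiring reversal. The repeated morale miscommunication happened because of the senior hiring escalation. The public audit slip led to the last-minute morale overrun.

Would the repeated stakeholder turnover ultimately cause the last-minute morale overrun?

The repeated stakeholder turnover leads to the staffing dispute, the senior communication dispute, the repeated policy delay, the external staffing miscommunication, the initial hiring reversal; the last-minute morale overrun is not among them.

No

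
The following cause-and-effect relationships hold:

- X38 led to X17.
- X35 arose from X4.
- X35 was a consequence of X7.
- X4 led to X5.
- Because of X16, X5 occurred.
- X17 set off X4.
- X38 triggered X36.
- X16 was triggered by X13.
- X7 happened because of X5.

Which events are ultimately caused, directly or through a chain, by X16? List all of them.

X35, X5, X7

Direct effects: X5.
2 steps out: X7.
3 steps out: X35.
Not reachable from it: X13, X38, X17, X36, X4.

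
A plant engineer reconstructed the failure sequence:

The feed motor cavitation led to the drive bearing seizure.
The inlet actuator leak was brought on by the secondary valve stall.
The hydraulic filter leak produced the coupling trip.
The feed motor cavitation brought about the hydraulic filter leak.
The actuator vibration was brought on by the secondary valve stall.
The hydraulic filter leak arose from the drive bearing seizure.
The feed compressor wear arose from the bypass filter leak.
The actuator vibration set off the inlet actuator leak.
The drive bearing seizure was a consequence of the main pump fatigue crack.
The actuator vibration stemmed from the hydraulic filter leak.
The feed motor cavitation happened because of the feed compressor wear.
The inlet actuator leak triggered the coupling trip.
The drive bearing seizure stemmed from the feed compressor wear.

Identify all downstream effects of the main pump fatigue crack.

the actuator vibration, the coupling trip, the drive bearing seizure, the hydraulic filter leak, the inlet actuator leak

Direct effects: the drive bearing seizure.
2 steps out: the hydraulic filter leak.
3 steps out: the actuator vibration, the coupling trip.
4 steps out: the inlet actuator leak.
Not reachable from it: the bypass filter leak, the feed compressor wear, the feed motor cavitation, the secondary valve stall.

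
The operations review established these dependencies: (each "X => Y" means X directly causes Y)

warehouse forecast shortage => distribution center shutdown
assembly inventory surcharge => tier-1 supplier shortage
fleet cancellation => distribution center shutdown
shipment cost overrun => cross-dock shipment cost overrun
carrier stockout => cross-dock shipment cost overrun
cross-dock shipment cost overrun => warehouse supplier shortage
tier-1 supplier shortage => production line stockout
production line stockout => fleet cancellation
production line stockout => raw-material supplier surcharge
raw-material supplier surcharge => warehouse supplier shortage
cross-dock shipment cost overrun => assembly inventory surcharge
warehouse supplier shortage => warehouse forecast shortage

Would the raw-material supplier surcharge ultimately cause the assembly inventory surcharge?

The raw-material supplier surcharge leads to the warehouse supplier shortage, the warehouse forecast shortage, the distribution center shutdown; the assembly inventory surcharge is not among them.

No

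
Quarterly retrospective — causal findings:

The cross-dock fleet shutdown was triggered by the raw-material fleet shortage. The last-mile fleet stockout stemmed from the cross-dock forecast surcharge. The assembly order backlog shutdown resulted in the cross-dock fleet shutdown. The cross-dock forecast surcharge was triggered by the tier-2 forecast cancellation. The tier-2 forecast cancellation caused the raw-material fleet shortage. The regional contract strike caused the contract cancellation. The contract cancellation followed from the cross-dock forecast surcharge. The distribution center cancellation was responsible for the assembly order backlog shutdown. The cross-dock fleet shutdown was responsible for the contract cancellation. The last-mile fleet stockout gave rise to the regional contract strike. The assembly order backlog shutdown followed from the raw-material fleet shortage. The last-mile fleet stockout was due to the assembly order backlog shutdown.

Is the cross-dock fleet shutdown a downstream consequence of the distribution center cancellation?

Yes

There is a causal chain: the distribution center cancellation → the assembly order backlog shutdown → the cross-dock fleet shutdown.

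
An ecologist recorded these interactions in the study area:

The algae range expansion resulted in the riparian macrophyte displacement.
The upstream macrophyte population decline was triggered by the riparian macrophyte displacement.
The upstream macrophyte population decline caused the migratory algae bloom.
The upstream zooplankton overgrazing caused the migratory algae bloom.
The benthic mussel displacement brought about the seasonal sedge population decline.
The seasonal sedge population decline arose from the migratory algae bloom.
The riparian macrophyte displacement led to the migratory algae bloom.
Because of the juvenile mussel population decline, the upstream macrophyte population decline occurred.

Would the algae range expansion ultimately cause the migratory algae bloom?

Yes

There is a causal chain: the algae range expansion → the riparian macrophyte displacement → the migratory algae bloom.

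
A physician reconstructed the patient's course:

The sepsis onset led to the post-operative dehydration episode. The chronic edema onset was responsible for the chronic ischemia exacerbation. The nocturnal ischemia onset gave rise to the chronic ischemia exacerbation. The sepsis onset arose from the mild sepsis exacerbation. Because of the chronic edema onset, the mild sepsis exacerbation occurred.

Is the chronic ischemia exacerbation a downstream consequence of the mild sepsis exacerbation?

The mild sepsis exacerbation leads to the sepsis onset, the post-operative dehydration episode; the chronic ischemia exacerbation is not among them.

No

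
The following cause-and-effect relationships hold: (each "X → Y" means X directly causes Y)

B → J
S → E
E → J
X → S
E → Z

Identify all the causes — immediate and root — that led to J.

Immediate causes of J: B, E.
Further upstream: X, S.

B, E, S, X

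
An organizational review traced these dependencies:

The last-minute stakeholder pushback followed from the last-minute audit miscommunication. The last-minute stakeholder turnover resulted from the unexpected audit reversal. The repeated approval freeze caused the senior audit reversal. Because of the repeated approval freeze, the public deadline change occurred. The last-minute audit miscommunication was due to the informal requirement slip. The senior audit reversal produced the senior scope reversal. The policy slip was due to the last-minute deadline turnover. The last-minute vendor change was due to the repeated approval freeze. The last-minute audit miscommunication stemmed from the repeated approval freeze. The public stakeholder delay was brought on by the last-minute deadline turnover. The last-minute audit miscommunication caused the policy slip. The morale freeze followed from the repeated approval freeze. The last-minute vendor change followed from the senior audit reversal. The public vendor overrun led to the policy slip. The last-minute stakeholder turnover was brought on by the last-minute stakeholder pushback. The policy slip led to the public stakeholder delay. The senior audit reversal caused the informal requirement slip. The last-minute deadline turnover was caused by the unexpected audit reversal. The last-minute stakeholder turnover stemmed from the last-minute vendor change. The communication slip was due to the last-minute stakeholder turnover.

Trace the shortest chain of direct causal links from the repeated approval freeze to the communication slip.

the repeated approval freeze → the last-minute vendor change
the last-minute vendor change → the last-minute stakeholder turnover
the last-minute stakeholder turnover → the communication slip
Length: 3 steps.

the repeated approval freeze → the last-minute vendor change → the last-minute stakeholder turnover → the communication slip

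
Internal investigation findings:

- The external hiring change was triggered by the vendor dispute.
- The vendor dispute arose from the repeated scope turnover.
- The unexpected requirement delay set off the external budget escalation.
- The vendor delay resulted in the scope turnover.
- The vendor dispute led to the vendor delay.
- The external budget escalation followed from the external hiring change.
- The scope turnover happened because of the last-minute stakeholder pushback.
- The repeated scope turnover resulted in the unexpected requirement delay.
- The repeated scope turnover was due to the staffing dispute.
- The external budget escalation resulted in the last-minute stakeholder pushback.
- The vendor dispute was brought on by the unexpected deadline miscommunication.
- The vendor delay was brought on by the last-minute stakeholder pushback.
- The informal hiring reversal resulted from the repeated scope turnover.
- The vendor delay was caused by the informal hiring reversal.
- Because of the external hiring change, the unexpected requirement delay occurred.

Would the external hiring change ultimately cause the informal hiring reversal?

No

The external hiring change leads to the unexpected requirement delay, the external budget escalation, the last-minute stakeholder pushback, the vendor delay, the scope turnover; the informal hiring reversal is not among them.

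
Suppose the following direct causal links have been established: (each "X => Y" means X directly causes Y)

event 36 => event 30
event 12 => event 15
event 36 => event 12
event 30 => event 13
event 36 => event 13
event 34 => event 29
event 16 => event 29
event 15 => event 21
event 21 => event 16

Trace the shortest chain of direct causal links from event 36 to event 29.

event 36 → event 12 → event 15 → event 21 → event 16 → event 29

event 36 → event 12
event 12 → event 15
event 15 → event 21
event 21 → event 16
event 16 → event 29
Length: 5 steps.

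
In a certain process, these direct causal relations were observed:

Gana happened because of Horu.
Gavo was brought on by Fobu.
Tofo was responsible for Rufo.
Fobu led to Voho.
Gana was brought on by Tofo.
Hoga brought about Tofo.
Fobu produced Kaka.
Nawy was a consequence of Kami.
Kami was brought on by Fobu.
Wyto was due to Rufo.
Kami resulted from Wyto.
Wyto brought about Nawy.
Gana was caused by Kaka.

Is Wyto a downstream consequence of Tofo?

There is a causal chain: Tofo → Rufo → Wyto.

Yes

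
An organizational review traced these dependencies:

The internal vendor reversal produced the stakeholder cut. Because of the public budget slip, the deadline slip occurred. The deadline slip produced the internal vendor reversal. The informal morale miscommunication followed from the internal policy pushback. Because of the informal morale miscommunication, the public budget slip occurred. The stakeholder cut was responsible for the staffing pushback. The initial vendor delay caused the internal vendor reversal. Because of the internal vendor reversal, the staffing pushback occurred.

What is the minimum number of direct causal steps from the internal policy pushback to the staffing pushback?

Shortest chain: the internal policy pushback → the informal morale miscommunication → the public budget slip → the deadline slip → the internal vendor reversal → the staffing pushback.

5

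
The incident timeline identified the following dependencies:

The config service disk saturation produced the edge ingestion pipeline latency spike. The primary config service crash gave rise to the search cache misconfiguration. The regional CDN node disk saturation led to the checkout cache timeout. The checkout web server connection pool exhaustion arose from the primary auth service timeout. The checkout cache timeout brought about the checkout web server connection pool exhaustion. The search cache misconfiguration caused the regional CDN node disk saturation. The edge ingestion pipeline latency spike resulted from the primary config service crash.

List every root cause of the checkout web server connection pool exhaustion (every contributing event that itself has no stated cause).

the primary auth service timeout, the primary config service crash

Tracing upstream from the checkout web server connection pool exhaustion: the checkout web server connection pool exhaustion ← the checkout cache timeout ← the regional CDN node disk saturation ← the search cache misconfiguration ← the primary config service crash.
A separate upstream branch: the checkout web server connection pool exhaustion ← the primary auth service timeout.
Each of those chain origins has no stated cause.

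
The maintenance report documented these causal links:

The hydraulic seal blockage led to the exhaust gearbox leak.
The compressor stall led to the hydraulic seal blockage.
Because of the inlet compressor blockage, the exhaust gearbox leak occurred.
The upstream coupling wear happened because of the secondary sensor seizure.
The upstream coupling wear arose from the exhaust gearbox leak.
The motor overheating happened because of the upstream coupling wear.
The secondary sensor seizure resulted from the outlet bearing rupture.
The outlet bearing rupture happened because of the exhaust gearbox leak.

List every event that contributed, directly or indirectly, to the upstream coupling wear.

Immediate causes of the upstream coupling wear: the exhaust gearbox leak, the secondary sensor seizure.
Further upstream: the compressor stall, the hydraulic seal blockage, the outlet bearing rupture, the inlet compressor blockage.

the compressor stall, the exhaust gearbox leak, the hydraulic seal blockage, the inlet compressor blockage, the outlet bearing rupture, the secondary sensor seizure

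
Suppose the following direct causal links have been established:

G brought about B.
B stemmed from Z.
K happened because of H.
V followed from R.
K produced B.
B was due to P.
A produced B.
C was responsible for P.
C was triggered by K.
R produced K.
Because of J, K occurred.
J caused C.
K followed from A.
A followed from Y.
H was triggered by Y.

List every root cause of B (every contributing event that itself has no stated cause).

Tracing upstream from B: B ← G.
A separate upstream branch: B ← K ← R.
A separate upstream branch: B ← A ← Y.
A separate upstream branch: B ← K ← J.
A separate upstream branch: B ← Z.
Each of those chain origins has no stated cause.

G, J, R, Y, Z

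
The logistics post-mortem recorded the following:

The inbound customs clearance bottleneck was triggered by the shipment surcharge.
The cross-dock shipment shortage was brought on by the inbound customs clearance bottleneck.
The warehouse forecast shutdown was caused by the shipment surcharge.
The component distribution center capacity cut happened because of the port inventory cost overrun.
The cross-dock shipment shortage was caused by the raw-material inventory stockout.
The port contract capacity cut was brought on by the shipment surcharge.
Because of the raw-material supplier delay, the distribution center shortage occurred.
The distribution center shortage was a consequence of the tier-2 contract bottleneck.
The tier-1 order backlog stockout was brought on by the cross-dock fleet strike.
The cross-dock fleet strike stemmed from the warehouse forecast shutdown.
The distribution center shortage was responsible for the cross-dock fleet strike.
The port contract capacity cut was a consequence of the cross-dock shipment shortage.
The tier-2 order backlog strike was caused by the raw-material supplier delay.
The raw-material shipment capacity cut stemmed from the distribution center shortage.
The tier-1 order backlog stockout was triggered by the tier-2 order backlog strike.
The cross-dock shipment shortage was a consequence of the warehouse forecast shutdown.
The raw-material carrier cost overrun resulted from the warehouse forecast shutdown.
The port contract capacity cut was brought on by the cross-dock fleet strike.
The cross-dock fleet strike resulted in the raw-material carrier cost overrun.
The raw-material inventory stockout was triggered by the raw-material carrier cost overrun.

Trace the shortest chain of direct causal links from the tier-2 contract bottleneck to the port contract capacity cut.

the tier-2 contract bottleneck → the distribution center shortage → the cross-dock fleet strike → the port contract capacity cut

the tier-2 contract bottleneck → the distribution center shortage
the distribution center shortage → the cross-dock fleet strike
the cross-dock fleet strike → the port contract capacity cut
Length: 3 steps.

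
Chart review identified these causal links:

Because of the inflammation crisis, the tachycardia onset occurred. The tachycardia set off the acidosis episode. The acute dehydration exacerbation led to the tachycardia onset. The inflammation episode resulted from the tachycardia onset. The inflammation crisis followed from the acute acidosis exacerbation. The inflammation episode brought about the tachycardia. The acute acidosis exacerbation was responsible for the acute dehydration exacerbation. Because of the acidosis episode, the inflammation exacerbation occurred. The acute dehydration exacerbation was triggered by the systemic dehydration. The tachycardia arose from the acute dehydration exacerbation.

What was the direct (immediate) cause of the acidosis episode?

the tachycardia

Upstream contributors include the systemic dehydration, the acute acidosis exacerbation, the inflammation crisis, the acute dehydration exacerbation, the tachycardia onset, the inflammation episode, but only the tachycardia feeds directly into the acidosis episode.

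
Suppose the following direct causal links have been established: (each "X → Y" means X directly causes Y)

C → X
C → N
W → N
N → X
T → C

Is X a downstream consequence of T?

Yes

There is a causal chain: T → C → X.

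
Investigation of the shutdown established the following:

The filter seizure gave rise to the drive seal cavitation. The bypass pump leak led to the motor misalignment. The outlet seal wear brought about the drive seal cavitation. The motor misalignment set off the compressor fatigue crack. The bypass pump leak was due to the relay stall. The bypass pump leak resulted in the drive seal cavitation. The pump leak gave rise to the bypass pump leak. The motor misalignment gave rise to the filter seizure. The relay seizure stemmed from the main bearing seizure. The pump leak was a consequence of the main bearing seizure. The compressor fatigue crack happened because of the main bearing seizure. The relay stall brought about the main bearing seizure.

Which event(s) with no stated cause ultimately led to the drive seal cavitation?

Tracing upstream from the drive seal cavitation: the drive seal cavitation ← the bypass pump leak ← the relay stall.
A separate upstream branch: the drive seal cavitation ← the outlet seal wear.
Each of those chain origins has no stated cause.

the outlet seal wear, the relay stall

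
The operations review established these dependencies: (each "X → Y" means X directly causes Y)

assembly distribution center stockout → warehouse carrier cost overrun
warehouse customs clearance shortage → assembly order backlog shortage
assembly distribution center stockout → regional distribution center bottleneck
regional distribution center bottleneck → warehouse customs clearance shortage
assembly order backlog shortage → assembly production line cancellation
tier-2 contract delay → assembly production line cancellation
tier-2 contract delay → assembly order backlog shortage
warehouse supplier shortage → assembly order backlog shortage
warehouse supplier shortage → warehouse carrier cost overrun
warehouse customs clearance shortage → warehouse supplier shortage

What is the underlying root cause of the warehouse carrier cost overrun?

the assembly distribution center stockout

Tracing upstream from the warehouse carrier cost overrun: the warehouse carrier cost overrun ← the assembly distribution center stockout.
The assembly distribution center stockout has no stated cause, so it is the root.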